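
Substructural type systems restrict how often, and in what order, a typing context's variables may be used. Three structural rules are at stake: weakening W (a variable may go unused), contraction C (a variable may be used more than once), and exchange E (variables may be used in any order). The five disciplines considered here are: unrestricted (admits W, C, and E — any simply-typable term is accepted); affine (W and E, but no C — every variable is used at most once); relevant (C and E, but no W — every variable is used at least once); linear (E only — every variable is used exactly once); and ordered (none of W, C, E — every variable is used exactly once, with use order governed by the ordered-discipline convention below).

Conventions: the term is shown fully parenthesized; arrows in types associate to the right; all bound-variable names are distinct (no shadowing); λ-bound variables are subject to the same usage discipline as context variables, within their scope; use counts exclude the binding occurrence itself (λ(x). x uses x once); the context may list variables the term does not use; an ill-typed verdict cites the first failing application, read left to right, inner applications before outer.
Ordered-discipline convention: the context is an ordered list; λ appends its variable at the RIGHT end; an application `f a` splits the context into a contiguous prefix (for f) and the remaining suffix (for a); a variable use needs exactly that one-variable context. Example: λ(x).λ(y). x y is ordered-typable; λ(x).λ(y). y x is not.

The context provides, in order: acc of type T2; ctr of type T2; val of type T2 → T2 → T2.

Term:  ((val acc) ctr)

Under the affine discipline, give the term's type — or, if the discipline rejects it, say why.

term : T2
counts: acc: 1; ctr: 1; val: 1
left-to-right use order: val, acc, ctr
typing: ✓ — T2
all disciplines: ordered ✗ · linear ✓ · affine ✓ · relevant ✓ · unrestricted ✓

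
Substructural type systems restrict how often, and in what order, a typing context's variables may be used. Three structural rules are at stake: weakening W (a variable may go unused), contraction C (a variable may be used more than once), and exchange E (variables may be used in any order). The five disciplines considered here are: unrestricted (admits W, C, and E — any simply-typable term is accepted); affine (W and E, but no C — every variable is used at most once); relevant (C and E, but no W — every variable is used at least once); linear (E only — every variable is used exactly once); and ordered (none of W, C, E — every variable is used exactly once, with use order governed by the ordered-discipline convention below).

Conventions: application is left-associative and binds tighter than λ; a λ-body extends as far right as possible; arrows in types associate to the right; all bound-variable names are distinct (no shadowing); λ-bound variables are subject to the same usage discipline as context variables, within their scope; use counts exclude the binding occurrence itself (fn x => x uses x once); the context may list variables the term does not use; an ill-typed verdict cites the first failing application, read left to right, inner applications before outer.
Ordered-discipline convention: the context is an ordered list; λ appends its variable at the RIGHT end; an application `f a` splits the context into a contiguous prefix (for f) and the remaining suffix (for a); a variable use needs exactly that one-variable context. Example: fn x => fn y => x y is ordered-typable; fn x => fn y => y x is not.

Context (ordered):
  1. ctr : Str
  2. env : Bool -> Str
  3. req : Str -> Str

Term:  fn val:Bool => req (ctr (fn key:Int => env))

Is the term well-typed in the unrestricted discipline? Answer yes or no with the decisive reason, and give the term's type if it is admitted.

no — not simply typable
usage: ctr: 1, env: 1, req: 1, val (bound): 0, key (bound): 0
order of uses: req, ctr, env
typing: ill-typed: non-arrow in function slot: Str
per-discipline verdicts: ordered ✗ | linear ✗ | affine ✗ | relevant ✗ | unrestricted ✗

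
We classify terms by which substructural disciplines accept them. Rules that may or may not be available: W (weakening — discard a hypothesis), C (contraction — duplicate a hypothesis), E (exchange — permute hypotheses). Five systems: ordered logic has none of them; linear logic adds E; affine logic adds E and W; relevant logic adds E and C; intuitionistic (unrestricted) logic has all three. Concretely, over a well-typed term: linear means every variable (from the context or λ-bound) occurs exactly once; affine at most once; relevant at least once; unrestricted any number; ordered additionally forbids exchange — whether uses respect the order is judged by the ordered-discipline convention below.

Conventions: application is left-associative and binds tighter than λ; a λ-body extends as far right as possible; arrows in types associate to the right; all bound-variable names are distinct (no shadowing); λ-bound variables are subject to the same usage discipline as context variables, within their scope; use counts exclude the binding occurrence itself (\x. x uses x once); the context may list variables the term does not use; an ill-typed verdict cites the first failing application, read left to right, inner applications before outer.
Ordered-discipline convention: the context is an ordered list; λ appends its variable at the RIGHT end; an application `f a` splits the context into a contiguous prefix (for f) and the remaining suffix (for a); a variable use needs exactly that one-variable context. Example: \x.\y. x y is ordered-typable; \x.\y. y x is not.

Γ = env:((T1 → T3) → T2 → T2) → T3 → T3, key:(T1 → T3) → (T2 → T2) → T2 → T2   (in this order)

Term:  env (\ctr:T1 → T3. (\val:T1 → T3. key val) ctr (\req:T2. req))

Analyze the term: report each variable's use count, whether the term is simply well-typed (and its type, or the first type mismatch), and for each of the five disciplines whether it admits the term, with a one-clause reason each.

counts: env ×1, key ×1, ctr (λ-bound) ×1, val (λ-bound) ×1, req (λ-bound) ×1
uses in reading order: env, key, val, ctr, req
typing: well-typed at T3 → T3
ordered: ✓ — env, key, ctr, val, req: once each, no exchange needed
linear: ✓ — exactly-once usage across env, key, ctr, val, req
affine: ✓ — none of env, key, ctr, val, req used more than once
relevant: ✓ — at least one use each (env, key, ctr, val, req)
unrestricted: ✓ — type-checks (T3 → T3) and nothing is barred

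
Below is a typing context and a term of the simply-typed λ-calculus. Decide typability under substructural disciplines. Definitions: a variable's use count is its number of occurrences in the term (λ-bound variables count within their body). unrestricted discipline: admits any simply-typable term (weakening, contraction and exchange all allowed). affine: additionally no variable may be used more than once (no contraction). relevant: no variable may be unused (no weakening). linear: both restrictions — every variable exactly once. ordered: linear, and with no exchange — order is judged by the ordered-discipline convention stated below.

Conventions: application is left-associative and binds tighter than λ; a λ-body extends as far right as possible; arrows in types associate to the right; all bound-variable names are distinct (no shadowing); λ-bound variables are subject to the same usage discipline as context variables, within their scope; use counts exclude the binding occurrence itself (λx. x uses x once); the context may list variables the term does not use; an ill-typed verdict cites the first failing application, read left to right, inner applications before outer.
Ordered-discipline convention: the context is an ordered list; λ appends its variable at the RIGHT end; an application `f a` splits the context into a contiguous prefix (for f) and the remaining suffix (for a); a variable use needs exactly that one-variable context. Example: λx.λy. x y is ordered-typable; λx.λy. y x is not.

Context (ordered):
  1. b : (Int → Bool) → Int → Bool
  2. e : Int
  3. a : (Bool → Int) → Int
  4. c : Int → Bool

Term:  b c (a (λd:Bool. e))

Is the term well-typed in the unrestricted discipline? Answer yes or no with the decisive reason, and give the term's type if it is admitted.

yes — simply typable at Bool; W, C, E all held; term : Bool
usage: b=1, e=1, a=1, c=1, d [bound]=0
uses in reading order: b, c, a, e
typing: well-typed — term : Bool
across the five disciplines: ordered ✗, linear ✗, affine ✓, relevant ✗, unrestricted ✓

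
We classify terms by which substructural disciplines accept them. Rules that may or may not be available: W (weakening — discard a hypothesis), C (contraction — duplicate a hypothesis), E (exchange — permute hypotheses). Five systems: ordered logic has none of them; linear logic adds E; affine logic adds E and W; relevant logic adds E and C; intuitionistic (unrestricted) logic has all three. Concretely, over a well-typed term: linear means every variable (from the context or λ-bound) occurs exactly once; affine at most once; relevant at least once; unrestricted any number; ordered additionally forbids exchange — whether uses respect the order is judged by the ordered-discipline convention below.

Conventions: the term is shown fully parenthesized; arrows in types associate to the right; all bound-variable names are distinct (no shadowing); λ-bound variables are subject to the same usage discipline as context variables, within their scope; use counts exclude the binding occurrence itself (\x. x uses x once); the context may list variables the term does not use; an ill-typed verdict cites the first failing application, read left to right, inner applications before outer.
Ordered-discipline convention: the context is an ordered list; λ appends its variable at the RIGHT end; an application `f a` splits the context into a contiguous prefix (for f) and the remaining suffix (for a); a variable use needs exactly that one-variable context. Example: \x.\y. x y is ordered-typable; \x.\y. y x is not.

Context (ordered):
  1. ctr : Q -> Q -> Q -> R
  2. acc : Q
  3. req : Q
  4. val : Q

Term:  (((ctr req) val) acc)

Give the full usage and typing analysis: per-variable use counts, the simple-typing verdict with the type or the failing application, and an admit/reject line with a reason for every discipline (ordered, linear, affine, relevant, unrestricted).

use counts: ctr=1, acc=1, req=1, val=1
uses in reading order: ctr, req, val, acc
typing: the term checks, with type R
ordered: ✗ — needs exchange: uses follow ctr, req, val, acc
linear: ✓ — ctr, acc, req, val: one use apiece
affine: ✓ — none of ctr, acc, req, val used more than once
relevant: ✓ — at least one use each (ctr, acc, req, val)
unrestricted: ✓ — type-checks (R) and nothing is barred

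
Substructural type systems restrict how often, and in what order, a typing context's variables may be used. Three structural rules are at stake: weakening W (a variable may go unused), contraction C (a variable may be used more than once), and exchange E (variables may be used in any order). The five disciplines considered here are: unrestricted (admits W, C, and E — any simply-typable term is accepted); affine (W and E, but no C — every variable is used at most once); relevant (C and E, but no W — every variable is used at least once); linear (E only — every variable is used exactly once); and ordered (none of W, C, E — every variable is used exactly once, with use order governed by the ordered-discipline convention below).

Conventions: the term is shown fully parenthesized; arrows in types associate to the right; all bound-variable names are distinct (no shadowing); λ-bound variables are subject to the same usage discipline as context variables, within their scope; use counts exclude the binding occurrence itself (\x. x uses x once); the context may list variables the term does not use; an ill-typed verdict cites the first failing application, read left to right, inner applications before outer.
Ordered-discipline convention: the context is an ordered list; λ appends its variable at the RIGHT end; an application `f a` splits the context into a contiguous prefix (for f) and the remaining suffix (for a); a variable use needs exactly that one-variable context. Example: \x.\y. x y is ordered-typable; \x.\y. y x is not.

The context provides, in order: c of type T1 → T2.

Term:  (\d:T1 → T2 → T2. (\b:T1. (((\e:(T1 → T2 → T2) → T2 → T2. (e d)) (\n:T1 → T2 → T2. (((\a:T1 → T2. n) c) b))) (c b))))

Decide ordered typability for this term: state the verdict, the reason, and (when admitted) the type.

no — c ×2, b ×2 used more than once (contraction); a never used (weakening)
use counts: c: 2; d (λ-bound): 1; b (λ-bound): 2; e (λ-bound): 1; n (λ-bound): 1; a (λ-bound): 0
use order (left to right): e, d, n, c, b, c, b
typing: well-typed — term : (T1 → T2 → T2) → T1 → T2
across the five disciplines: ordered ✗; linear ✗; affine ✗; relevant ✗; unrestricted ✓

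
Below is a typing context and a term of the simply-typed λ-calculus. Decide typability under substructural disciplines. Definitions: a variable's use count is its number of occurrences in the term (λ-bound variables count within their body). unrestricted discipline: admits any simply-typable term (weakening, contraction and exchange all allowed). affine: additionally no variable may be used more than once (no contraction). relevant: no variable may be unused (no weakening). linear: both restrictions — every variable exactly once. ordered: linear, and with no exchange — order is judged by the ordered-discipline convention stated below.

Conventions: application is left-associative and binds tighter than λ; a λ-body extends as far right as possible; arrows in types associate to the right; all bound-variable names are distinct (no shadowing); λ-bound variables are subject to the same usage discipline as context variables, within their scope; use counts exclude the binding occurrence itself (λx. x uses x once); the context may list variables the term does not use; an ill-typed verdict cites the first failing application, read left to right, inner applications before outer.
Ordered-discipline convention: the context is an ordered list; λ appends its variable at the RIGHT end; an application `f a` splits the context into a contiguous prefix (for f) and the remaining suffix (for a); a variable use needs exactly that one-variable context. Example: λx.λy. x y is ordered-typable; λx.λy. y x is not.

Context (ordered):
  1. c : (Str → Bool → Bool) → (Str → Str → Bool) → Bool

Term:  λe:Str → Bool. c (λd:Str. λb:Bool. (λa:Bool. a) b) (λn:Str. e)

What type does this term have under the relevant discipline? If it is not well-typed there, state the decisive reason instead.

not well-typed under relevant — needs weakening: d, n unused
usage: c: 1, e [bound]: 1, d [bound]: 0, b [bound]: 1, a [bound]: 1, n [bound]: 0
left-to-right use order: c, a, b, e
typing: well-typed at (Str → Bool) → Bool
per-discipline verdicts: ordered ✗ · linear ✗ · affine ✓ · relevant ✗ · unrestricted ✓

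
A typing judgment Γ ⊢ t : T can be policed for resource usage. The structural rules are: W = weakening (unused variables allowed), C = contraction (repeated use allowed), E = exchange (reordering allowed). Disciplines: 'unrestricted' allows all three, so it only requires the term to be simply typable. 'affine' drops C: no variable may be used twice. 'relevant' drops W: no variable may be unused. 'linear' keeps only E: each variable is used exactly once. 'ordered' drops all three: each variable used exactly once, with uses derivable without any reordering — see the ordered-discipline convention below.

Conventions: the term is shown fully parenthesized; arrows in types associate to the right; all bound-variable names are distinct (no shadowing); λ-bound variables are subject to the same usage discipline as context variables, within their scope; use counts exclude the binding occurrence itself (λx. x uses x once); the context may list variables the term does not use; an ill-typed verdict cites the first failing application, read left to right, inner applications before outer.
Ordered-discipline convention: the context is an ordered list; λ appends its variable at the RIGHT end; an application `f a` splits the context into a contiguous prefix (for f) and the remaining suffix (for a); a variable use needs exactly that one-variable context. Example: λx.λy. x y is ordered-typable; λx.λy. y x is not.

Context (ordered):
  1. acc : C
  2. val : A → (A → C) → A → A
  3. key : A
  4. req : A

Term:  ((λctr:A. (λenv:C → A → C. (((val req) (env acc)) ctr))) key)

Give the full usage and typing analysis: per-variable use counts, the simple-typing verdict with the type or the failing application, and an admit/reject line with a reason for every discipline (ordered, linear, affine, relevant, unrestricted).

counts: acc: 1×, val: 1×, key: 1×, req: 1×, ctr [bound]: 1×, env [bound]: 1×
order of uses: val, req, env, acc, ctr, key
typing: well-typed at (C → A → C) → A
ordered ✗ (no contiguous prefix/suffix split fits val, req, env, acc, ctr, key)
linear ✓ (acc, val, key, req, ctr, env: one use apiece)
affine ✓ (acc, val, key, req, ctr, env: no repeats, contraction unneeded)
relevant ✓ (none of acc, val, key, req, ctr, env goes unused)
unrestricted ✓ (well-typed at (C → A → C) → A; no restrictions here)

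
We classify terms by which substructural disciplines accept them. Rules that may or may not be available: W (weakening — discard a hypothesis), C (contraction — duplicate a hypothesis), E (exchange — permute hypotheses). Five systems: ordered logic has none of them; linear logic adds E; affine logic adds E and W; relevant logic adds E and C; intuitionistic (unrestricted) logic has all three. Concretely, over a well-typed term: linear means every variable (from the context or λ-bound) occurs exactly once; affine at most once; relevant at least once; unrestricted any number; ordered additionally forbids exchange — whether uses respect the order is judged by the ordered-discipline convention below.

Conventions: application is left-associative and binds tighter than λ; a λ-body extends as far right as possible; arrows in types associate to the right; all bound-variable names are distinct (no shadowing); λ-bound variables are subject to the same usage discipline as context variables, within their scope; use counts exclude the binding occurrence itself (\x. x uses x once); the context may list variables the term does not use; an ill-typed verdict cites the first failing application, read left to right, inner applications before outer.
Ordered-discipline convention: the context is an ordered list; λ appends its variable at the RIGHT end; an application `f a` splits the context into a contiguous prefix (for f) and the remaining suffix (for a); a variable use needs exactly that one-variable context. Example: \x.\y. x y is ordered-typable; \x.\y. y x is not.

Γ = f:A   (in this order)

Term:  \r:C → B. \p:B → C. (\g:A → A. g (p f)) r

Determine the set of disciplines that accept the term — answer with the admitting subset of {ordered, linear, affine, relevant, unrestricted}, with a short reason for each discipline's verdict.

accepted by: none
use counts: f=1, r [bound]=1, p [bound]=1, g [bound]=1
use order (left to right): g, p, f, r
typing: ill-typed: argument of type A where B is required
ordered ✗ (the type mismatch rejects it)
linear ✗ (not simply typable)
affine ✗ (fails simple typing)
relevant ✗ (a type mismatch blocks all five)
unrestricted ✗ (the type mismatch rejects it)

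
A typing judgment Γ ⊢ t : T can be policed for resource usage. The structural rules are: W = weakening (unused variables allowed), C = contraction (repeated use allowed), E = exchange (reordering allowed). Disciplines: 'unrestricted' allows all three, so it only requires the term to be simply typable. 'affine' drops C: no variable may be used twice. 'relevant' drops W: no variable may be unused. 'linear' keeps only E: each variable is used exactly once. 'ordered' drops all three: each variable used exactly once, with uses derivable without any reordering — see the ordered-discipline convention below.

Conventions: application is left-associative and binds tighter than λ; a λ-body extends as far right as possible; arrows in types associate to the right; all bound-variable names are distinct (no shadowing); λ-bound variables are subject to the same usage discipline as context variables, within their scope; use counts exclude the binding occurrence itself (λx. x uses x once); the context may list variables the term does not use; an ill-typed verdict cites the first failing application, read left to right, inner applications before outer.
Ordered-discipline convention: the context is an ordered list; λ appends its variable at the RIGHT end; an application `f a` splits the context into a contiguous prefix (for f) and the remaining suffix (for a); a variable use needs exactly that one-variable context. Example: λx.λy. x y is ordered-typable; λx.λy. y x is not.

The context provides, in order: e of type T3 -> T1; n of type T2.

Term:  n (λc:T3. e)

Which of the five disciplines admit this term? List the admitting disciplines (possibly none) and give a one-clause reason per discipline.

admitted by: none
usage: e: 1×; n: 1×; c [bound]: 0×
order of uses: n, e
typing: ill-typed: non-function type T2 applied to an argument
ordered ✗ (fails simple typing)
linear ✗ (a type mismatch blocks all five)
affine ✗ (the type mismatch rejects it)
relevant ✗ (not simply typable)
unrestricted ✗ (fails simple typing)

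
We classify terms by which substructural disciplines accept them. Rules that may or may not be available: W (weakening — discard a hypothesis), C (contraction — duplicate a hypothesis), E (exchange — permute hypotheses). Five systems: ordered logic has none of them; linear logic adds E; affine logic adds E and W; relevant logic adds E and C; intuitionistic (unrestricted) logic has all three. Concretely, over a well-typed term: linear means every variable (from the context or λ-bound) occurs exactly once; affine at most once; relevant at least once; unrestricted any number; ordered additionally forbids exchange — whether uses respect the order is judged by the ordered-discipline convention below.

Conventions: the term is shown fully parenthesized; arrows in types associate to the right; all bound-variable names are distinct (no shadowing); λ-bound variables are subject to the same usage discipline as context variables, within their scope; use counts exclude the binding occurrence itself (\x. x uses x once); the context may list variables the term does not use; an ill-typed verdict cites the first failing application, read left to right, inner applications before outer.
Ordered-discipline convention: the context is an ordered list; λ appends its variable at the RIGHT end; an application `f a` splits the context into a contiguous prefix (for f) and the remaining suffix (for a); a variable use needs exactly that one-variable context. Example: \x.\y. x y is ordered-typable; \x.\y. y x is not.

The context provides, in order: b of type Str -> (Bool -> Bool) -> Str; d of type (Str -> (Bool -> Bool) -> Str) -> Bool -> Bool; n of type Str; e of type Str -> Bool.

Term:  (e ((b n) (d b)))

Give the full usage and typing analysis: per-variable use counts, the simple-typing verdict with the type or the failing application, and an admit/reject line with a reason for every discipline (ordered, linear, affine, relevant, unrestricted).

use counts: b: 2×; d: 1×; n: 1×; e: 1×
uses in reading order: e, b, n, d, b
typing: ✓ — Bool
ordered ✗ (repeated use of b ×2)
linear ✗ (repeated use of b ×2)
affine ✗ (repeated use of b ×2)
relevant ✓ (b, d, n, e: all used, weakening unneeded)
unrestricted ✓ (simply typable at Bool; W, C, E all held)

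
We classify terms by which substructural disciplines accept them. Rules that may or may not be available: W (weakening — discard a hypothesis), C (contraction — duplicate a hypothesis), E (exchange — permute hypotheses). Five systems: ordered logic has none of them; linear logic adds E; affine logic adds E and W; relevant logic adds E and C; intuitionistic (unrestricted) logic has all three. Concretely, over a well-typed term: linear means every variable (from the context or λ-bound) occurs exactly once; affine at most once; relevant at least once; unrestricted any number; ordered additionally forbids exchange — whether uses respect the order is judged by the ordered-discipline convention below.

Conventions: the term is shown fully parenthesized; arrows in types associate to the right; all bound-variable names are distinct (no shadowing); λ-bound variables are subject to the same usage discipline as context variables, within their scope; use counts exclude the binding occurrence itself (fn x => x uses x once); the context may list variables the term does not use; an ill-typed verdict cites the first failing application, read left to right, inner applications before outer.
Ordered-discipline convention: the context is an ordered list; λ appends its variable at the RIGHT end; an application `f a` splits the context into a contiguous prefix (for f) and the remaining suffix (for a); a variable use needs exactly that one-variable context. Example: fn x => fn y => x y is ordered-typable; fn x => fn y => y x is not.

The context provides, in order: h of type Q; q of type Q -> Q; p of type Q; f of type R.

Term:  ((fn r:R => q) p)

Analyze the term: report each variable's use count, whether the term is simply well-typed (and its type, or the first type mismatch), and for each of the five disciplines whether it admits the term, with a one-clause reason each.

counts: h: 0, q: 1, p: 1, f: 0, r [bound]: 0
left-to-right use order: q, p
typing: ill-typed: an application expects R but receives Q
ordered: ✗ — a type mismatch blocks all five
linear: ✗ — the type mismatch rejects it
affine: ✗ — not simply typable
relevant: ✗ — fails simple typing
unrestricted: ✗ — a type mismatch blocks all five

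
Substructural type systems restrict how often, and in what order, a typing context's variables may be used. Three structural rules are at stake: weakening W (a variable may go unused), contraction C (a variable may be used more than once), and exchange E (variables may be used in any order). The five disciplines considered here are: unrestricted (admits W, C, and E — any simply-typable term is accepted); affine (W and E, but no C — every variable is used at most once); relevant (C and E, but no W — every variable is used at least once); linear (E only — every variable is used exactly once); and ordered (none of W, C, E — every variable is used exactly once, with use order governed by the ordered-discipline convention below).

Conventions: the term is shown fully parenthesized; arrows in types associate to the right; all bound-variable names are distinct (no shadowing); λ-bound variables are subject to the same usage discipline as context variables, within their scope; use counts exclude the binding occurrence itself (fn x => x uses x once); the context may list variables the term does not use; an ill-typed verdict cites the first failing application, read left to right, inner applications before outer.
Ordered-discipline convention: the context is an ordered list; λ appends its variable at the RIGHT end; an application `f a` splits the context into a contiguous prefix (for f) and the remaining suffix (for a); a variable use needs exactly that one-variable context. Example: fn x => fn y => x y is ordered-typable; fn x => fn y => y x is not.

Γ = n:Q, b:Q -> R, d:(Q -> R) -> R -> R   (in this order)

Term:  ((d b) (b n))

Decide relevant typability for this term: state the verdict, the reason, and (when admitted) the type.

yes — n, b, d: all used, weakening unneeded; term : R
use counts: n: 1; b: 2; d: 1
order of uses: d, b, b, n
typing: the term checks, with type R
summary: ordered ✗ · linear ✗ · affine ✗ · relevant ✓ · unrestricted ✓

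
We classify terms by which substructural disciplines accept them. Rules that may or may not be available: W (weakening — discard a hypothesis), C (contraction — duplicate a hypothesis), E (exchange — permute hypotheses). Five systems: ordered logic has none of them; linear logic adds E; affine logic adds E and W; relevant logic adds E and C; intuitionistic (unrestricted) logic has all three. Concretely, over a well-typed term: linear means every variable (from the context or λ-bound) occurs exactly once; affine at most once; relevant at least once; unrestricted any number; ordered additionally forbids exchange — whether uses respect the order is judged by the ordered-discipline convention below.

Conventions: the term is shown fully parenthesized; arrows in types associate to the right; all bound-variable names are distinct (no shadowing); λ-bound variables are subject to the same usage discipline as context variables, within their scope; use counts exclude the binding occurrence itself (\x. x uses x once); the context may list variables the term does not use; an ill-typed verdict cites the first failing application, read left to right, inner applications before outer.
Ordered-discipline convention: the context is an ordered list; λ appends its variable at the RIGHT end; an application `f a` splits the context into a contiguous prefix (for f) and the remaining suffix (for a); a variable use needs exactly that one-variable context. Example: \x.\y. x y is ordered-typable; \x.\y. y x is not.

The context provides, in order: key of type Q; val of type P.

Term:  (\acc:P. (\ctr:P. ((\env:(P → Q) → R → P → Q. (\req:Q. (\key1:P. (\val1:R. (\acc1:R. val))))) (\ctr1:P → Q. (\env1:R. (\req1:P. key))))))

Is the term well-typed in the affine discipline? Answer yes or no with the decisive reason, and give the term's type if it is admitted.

yes — none of key, val, acc, ctr, env, req, key1, val1, acc1, ctr1, env1, req1 used more than once; term : P → P → Q → P → R → R → P
counts: key=1, val=1, acc (bound)=0, ctr (bound)=0, env (bound)=0, req (bound)=0, key1 (bound)=0, val1 (bound)=0, acc1 (bound)=0, ctr1 (bound)=0, env1 (bound)=0, req1 (bound)=0
use order (left to right): val, key
typing: ✓ — P → P → Q → P → R → R → P
summary: ordered ✗ | linear ✗ | affine ✓ | relevant ✗ | unrestricted ✓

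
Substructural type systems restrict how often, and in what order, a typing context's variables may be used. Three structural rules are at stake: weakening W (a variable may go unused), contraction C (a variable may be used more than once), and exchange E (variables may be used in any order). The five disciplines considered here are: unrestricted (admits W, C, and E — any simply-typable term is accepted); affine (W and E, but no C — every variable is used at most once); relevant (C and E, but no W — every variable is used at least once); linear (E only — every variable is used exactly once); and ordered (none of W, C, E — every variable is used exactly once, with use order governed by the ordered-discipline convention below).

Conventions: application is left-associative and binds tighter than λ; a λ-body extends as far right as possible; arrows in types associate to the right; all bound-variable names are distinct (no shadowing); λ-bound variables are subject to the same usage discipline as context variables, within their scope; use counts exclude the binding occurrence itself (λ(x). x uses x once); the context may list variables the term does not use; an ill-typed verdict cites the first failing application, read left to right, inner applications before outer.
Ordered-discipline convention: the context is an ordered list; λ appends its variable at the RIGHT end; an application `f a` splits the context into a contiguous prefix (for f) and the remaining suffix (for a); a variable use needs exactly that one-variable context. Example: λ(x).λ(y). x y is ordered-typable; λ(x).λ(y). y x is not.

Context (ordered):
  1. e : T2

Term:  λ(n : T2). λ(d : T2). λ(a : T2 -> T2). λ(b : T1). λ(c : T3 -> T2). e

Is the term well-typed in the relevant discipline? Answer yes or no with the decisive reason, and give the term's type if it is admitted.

no — n, d, a, b, c left unused
usage: e=1, n [bound]=0, d [bound]=0, a [bound]=0, b [bound]=0, c [bound]=0
use order (left to right): e
typing: the term checks, with type T2 -> T2 -> (T2 -> T2) -> T1 -> (T3 -> T2) -> T2
all disciplines: ordered ✗; linear ✗; affine ✓; relevant ✗; unrestricted ✓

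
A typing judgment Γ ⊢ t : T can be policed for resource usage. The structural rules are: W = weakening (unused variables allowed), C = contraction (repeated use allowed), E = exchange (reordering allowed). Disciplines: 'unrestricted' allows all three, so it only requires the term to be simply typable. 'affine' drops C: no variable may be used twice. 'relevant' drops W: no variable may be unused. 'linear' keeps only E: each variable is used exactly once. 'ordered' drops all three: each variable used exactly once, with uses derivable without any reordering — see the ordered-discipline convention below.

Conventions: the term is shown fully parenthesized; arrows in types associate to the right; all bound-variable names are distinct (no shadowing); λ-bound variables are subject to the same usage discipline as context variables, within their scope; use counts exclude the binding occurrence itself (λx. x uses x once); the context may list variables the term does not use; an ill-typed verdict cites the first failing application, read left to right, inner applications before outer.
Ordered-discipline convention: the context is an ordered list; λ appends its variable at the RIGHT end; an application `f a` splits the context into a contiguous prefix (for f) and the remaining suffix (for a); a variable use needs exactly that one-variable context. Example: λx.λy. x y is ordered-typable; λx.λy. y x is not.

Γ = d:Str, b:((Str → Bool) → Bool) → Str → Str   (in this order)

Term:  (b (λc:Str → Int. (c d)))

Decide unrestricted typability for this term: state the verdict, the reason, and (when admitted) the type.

no — fails simple typing
use counts: d: 1; b: 1; c (bound): 1
uses in reading order: b, c, d
typing: ill-typed: argument of type (Str → Int) → Int where (Str → Bool) → Bool is required
across the five disciplines: ordered ✗; linear ✗; affine ✗; relevant ✗; unrestricted ✗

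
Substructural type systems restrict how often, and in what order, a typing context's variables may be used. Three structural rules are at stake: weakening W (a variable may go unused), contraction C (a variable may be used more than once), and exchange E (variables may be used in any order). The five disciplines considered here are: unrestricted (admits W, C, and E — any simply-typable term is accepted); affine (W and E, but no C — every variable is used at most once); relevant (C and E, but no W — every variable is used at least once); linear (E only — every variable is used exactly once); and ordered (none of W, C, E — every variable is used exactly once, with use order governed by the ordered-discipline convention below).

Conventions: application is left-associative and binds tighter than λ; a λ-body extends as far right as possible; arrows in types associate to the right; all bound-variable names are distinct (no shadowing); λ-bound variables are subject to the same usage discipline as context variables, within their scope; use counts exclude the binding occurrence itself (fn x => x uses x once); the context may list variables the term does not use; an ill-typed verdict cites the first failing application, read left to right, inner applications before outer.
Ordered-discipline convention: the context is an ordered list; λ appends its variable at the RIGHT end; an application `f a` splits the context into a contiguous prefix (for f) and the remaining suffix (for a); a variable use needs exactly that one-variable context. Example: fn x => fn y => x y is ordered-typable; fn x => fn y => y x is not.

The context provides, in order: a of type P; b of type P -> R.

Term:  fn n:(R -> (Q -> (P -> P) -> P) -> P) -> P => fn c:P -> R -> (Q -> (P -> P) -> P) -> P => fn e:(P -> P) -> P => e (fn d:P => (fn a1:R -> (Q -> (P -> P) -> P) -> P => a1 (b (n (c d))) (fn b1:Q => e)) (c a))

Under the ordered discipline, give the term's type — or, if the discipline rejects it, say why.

not well-typed under ordered — repeated use of c ×2, e ×2; b1 never used (weakening)
counts: a ×1; b ×1; n (bound) ×1; c (bound) ×2; e (bound) ×2; d (bound) ×1; a1 (bound) ×1; b1 (bound) ×0
left-to-right use order: e, a1, b, n, c, d, e, c, a
typing: ✓ — ((R -> (Q -> (P -> P) -> P) -> P) -> P) -> (P -> R -> (Q -> (P -> P) -> P) -> P) -> ((P -> P) -> P) -> P
all disciplines: ordered ✗; linear ✗; affine ✗; relevant ✗; unrestricted ✓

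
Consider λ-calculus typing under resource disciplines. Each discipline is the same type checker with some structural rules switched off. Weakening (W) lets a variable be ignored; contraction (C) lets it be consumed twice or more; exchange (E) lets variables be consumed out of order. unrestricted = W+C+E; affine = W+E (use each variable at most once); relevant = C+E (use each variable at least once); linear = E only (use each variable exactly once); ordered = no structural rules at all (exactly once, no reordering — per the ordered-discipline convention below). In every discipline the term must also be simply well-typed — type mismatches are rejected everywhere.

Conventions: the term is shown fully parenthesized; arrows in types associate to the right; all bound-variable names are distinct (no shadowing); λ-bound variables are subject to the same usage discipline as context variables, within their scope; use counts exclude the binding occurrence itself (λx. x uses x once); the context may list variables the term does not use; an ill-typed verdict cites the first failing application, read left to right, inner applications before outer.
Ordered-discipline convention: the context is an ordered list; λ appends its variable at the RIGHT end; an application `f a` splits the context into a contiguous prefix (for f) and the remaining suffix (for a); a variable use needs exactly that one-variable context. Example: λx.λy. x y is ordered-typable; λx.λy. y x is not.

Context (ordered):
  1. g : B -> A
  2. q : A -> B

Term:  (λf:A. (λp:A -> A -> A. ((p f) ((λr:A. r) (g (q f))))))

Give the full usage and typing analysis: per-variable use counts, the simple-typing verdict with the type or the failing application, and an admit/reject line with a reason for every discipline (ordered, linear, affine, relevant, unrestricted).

usage: g: 1×; q: 1×; f (λ-bound): 2×; p (λ-bound): 1×; r (λ-bound): 1×
uses in reading order: p, f, r, g, q, f
typing: well-typed at A -> (A -> A -> A) -> A
ordered: ✗, uses contraction: f ×2
linear: ✗, uses contraction: f ×2
affine: ✗, uses contraction: f ×2
relevant: ✓, none of g, q, f, p, r goes unused
unrestricted: ✓, simply typable at A -> (A -> A -> A) -> A; W, C, E all held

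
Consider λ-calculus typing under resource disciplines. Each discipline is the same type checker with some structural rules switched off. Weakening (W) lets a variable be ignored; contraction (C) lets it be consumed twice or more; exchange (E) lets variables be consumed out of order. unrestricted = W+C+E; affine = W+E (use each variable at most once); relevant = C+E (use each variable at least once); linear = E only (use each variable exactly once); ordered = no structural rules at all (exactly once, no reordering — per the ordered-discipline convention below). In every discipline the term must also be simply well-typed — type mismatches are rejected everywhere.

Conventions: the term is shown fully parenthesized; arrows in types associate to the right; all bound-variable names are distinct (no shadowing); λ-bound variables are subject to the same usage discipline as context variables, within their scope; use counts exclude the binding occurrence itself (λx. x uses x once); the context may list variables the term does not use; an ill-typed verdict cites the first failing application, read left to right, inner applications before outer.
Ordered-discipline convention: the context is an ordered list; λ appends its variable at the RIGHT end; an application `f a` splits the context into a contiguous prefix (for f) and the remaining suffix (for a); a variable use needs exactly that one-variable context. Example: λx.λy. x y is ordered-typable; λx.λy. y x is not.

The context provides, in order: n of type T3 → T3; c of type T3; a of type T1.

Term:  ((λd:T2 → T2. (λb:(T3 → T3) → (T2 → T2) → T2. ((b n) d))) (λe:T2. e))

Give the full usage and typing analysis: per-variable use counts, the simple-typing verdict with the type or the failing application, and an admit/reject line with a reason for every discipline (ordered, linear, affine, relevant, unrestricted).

counts: n=1; c=0; a=0; d (λ-bound)=1; b (λ-bound)=1; e (λ-bound)=1
uses in reading order: b, n, d, e
typing: ✓ — ((T3 → T3) → (T2 → T2) → T2) → T2
ordered: ✗, c, a never used (weakening)
linear: ✗, c, a never used (weakening)
affine: ✓, n, c, a, d, b, e: no repeats, contraction unneeded
relevant: ✗, c, a never used (weakening)
unrestricted: ✓, type-checks (((T3 → T3) → (T2 → T2) → T2) → T2) and nothing is barred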